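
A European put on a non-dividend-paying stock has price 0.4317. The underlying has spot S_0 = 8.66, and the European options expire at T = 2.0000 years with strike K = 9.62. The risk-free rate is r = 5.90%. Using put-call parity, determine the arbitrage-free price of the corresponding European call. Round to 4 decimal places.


Answer: Call price = 0.5424

Derivation:
Put-call parity: C - P = S_0 * exp(-qT) - K * exp(-rT).
S_0 * exp(-qT) = 8.6600 * 1.00000000 = 8.66000000
K * exp(-rT) = 9.6200 * 0.88869605 = 8.54925603
C = P + S*exp(-qT) - K*exp(-rT)
C = 0.4317 + 8.66000000 - 8.54925603 = 0.5424


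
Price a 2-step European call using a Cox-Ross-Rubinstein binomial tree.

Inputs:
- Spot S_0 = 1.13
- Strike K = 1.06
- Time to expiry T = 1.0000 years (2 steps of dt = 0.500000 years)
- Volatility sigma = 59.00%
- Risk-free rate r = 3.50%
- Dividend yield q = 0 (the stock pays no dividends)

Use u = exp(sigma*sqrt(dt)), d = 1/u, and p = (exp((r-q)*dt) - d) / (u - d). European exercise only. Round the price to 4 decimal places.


dt = T/N = 0.500000
u = exp(sigma*sqrt(dt)) = 1.517695; d = 1/u = 0.658894
p = (exp((r-q)*dt) - d) / (u - d) = 0.417745
Discount per step: exp(-r*dt) = 0.982652
Stock lattice S(k, i) with i counting down-moves:
  k=0: S(0,0) = 1.1300
  k=1: S(1,0) = 1.7150; S(1,1) = 0.7445
  k=2: S(2,0) = 2.6028; S(2,1) = 1.1300; S(2,2) = 0.4906
Terminal payoffs V(N, i) = max(S_T - K, 0):
  V(2,0) = 1.542841; V(2,1) = 0.070000; V(2,2) = 0.000000
Backward induction: V(k, i) = exp(-r*dt) * [p * V(k+1, i) + (1-p) * V(k+1, i+1)].
  V(1,0) = exp(-r*dt) * [p*1.542841 + (1-p)*0.070000] = 0.673384
  V(1,1) = exp(-r*dt) * [p*0.070000 + (1-p)*0.000000] = 0.028735
  V(0,0) = exp(-r*dt) * [p*0.673384 + (1-p)*0.028735] = 0.292864

Answer: Price = V(0,0) = 0.2929


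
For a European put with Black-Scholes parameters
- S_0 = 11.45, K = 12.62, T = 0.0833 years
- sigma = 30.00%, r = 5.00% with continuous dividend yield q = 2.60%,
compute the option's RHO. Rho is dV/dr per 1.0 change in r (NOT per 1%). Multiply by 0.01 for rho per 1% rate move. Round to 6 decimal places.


Answer: Rho = -0.914616

Derivation:
d1 = -1.0572870183; d2 = -1.1438722364
phi(d1) = 0.2281238826; exp(-qT) = 0.9978365437; exp(-rT) = 0.9958436616
N(-d2) = 0.8736616867
Rho = -K*T*exp(-rT)*N(-d2) = -12.6200 * 0.0833 * 0.9958436616 * 0.8736616867 = -0.914616


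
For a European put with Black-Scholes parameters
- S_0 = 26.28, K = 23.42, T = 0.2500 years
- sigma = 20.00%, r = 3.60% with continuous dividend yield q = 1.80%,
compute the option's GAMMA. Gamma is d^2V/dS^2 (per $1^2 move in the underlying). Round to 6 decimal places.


Answer: Gamma = 0.069433

Derivation:
d1 = 1.2471783545; d2 = 1.1471783545
phi(d1) = 0.1832937069; exp(-qT) = 0.9955101098; exp(-rT) = 0.9910403788
Gamma = exp(-qT) * phi(d1) / (S * sigma * sqrt(T)) = 0.9955101098 * 0.1832937069 / (26.2800 * 0.2000 * 0.5000000000) = 0.069433


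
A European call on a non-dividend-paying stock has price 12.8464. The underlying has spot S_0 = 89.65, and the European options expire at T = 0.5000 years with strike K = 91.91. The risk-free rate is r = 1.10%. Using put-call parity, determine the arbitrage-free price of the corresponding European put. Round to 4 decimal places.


Put-call parity: C - P = S_0 * exp(-qT) - K * exp(-rT).
S_0 * exp(-qT) = 89.6500 * 1.00000000 = 89.65000000
K * exp(-rT) = 91.9100 * 0.99451510 = 91.40588259
P = C - S*exp(-qT) + K*exp(-rT)
P = 12.8464 - 89.65000000 + 91.40588259 = 14.6023

Answer: Put price = 14.6023


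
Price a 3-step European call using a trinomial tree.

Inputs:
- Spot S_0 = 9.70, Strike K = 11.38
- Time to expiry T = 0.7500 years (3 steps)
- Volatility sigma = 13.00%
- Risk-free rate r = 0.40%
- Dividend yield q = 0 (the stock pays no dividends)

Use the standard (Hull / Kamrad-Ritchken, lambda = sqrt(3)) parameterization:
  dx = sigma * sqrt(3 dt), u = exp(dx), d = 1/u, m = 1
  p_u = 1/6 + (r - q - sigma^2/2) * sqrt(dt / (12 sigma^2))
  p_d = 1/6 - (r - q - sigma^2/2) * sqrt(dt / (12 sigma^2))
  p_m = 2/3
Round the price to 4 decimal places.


Answer: Price = V(0,0) = 0.0495

Derivation:
dt = T/N = 0.250000; dx = sigma*sqrt(3*dt) = 0.112583
u = exp(dx) = 1.119165; d = 1/u = 0.893523
p_u = 0.161726, p_m = 0.666667, p_d = 0.171607
Discount per step: exp(-r*dt) = 0.999000
Stock lattice S(k, j) with j the centered position index:
  k=0: S(0,+0) = 9.7000
  k=1: S(1,-1) = 8.6672; S(1,+0) = 9.7000; S(1,+1) = 10.8559
  k=2: S(2,-2) = 7.7443; S(2,-1) = 8.6672; S(2,+0) = 9.7000; S(2,+1) = 10.8559; S(2,+2) = 12.1496
  k=3: S(3,-3) = 6.9197; S(3,-2) = 7.7443; S(3,-1) = 8.6672; S(3,+0) = 9.7000; S(3,+1) = 10.8559; S(3,+2) = 12.1496; S(3,+3) = 13.5974
Terminal payoffs V(N, j) = max(S_T - K, 0):
  V(3,-3) = 0.000000; V(3,-2) = 0.000000; V(3,-1) = 0.000000; V(3,+0) = 0.000000; V(3,+1) = 0.000000; V(3,+2) = 0.769554; V(3,+3) = 2.217362
Backward induction: V(k, j) = exp(-r*dt) * [p_u * V(k+1, j+1) + p_m * V(k+1, j) + p_d * V(k+1, j-1)]
  V(2,-2) = exp(-r*dt) * [p_u*0.000000 + p_m*0.000000 + p_d*0.000000] = 0.000000
  V(2,-1) = exp(-r*dt) * [p_u*0.000000 + p_m*0.000000 + p_d*0.000000] = 0.000000
  V(2,+0) = exp(-r*dt) * [p_u*0.000000 + p_m*0.000000 + p_d*0.000000] = 0.000000
  V(2,+1) = exp(-r*dt) * [p_u*0.769554 + p_m*0.000000 + p_d*0.000000] = 0.124332
  V(2,+2) = exp(-r*dt) * [p_u*2.217362 + p_m*0.769554 + p_d*0.000000] = 0.870770
  V(1,-1) = exp(-r*dt) * [p_u*0.000000 + p_m*0.000000 + p_d*0.000000] = 0.000000
  V(1,+0) = exp(-r*dt) * [p_u*0.124332 + p_m*0.000000 + p_d*0.000000] = 0.020088
  V(1,+1) = exp(-r*dt) * [p_u*0.870770 + p_m*0.124332 + p_d*0.000000] = 0.223491
  V(0,+0) = exp(-r*dt) * [p_u*0.223491 + p_m*0.020088 + p_d*0.000000] = 0.049487


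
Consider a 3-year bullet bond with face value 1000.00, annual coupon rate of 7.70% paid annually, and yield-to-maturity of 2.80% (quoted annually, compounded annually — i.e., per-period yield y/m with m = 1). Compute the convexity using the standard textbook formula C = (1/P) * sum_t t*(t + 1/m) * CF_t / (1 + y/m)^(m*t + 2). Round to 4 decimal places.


Coupon per period c = face * coupon_rate / m = 77.000000
Periods per year m = 1; per-period yield y/m = 0.028000
Number of cashflows N = 3
Cashflows (t years, CF_t, discount factor 1/(1+y/m)^(m*t), PV):
  t = 1.0000: CF_t = 77.000000, DF = 0.972763, PV = 74.902724
  t = 2.0000: CF_t = 77.000000, DF = 0.946267, PV = 72.862572
  t = 3.0000: CF_t = 1077.000000, DF = 0.920493, PV = 991.371340
Price P = sum_t PV_t = 1139.136635
Convexity numerator sum_t t*(t + 1/m) * CF_t / (1+y/m)^(m*t + 2):
  t = 1.0000: term = 141.755976
  t = 2.0000: term = 413.684755
  t = 3.0000: term = 11257.225766
Convexity = (1/P) * sum = 11812.666498 / 1139.136635 = 10.369842

Answer: Convexity = 10.3698


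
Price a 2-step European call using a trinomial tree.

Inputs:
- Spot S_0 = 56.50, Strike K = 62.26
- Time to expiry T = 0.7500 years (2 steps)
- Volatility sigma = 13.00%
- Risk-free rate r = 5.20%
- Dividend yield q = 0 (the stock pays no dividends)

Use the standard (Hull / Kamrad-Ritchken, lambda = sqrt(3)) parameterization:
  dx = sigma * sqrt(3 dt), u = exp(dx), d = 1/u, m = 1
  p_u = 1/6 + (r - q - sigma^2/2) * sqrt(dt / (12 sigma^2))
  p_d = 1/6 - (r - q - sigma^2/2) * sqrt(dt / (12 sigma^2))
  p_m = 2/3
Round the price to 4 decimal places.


Answer: Price = V(0,0) = 1.3489

Derivation:
dt = T/N = 0.375000; dx = sigma*sqrt(3*dt) = 0.137886
u = exp(dx) = 1.147844; d = 1/u = 0.871198
p_u = 0.225887, p_m = 0.666667, p_d = 0.107446
Discount per step: exp(-r*dt) = 0.980689
Stock lattice S(k, j) with j the centered position index:
  k=0: S(0,+0) = 56.5000
  k=1: S(1,-1) = 49.2227; S(1,+0) = 56.5000; S(1,+1) = 64.8532
  k=2: S(2,-2) = 42.8827; S(2,-1) = 49.2227; S(2,+0) = 56.5000; S(2,+1) = 64.8532; S(2,+2) = 74.4414
Terminal payoffs V(N, j) = max(S_T - K, 0):
  V(2,-2) = 0.000000; V(2,-1) = 0.000000; V(2,+0) = 0.000000; V(2,+1) = 2.593213; V(2,+2) = 12.181403
Backward induction: V(k, j) = exp(-r*dt) * [p_u * V(k+1, j+1) + p_m * V(k+1, j) + p_d * V(k+1, j-1)]
  V(1,-1) = exp(-r*dt) * [p_u*0.000000 + p_m*0.000000 + p_d*0.000000] = 0.000000
  V(1,+0) = exp(-r*dt) * [p_u*2.593213 + p_m*0.000000 + p_d*0.000000] = 0.574461
  V(1,+1) = exp(-r*dt) * [p_u*12.181403 + p_m*2.593213 + p_d*0.000000] = 4.393906
  V(0,+0) = exp(-r*dt) * [p_u*4.393906 + p_m*0.574461 + p_d*0.000000] = 1.348937


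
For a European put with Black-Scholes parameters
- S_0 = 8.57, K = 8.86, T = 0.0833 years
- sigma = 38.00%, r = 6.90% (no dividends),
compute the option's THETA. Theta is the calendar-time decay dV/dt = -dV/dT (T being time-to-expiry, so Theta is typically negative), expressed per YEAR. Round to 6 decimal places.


d1 = -0.1961900943; d2 = -0.3058647039
phi(d1) = 0.3913379345; exp(-qT) = 1.0000000000; exp(-rT) = 0.9942687864
Theta = -S*exp(-qT)*phi(d1)*sigma/(2*sqrt(T)) + r*K*exp(-rT)*N(-d2) - q*S*exp(-qT)*N(-d1)
N(-d1) = 0.5777693095; N(-d2) = 0.6201461695; sqrt(T) = 0.2886173938
Term 1 = -8.5700 * 1.0000000000 * 0.3913379345 * 0.3800 / (2 * 0.2886173938) = -2.2078210546
Term 2 = 0.0690 * 8.8600 * 0.9942687864 * 0.6201461695 = 0.3769473406
Term 3 = 0 (no dividend yield, q = 0)
Theta = -2.2078210546 + (0.3769473406) + (0.0000000000) = -1.830874

Answer: Theta = -1.830874


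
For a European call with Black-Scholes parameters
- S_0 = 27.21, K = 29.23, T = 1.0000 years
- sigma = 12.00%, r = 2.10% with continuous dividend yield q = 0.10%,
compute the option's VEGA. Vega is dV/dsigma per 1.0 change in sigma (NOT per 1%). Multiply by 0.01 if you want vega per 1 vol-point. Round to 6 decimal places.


d1 = -0.3700918861; d2 = -0.4900918861
phi(d1) = 0.3725356522; exp(-qT) = 0.9990004998; exp(-rT) = 0.9792189646
Vega = S * exp(-qT) * phi(d1) * sqrt(T) = 27.2100 * 0.9990004998 * 0.3725356522 * 1.0000000000 = 10.126563

Answer: Vega = 10.126563


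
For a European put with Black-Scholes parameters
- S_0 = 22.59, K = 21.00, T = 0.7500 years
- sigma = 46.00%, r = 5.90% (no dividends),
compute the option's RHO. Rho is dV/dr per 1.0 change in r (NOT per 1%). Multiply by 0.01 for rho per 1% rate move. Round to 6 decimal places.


Answer: Rho = -6.963312

Derivation:
d1 = 0.4934710467; d2 = 0.0950993610
phi(d1) = 0.3532089855; exp(-qT) = 1.0000000000; exp(-rT) = 0.9567147489
N(-d2) = 0.4621179528
Rho = -K*T*exp(-rT)*N(-d2) = -21.0000 * 0.7500 * 0.9567147489 * 0.4621179528 = -6.963312


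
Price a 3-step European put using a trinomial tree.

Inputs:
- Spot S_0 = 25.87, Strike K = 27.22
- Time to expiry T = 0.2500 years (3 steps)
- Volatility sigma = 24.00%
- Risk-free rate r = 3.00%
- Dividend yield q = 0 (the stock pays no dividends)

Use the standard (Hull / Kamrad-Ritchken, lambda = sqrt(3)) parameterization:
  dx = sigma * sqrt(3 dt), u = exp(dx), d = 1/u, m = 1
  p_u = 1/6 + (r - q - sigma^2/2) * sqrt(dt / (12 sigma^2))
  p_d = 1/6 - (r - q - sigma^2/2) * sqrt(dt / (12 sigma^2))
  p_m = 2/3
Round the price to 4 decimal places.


Answer: Price = V(0,0) = 1.9640

Derivation:
dt = T/N = 0.083333; dx = sigma*sqrt(3*dt) = 0.120000
u = exp(dx) = 1.127497; d = 1/u = 0.886920
p_u = 0.167083, p_m = 0.666667, p_d = 0.166250
Discount per step: exp(-r*dt) = 0.997503
Stock lattice S(k, j) with j the centered position index:
  k=0: S(0,+0) = 25.8700
  k=1: S(1,-1) = 22.9446; S(1,+0) = 25.8700; S(1,+1) = 29.1683
  k=2: S(2,-2) = 20.3501; S(2,-1) = 22.9446; S(2,+0) = 25.8700; S(2,+1) = 29.1683; S(2,+2) = 32.8872
  k=3: S(3,-3) = 18.0489; S(3,-2) = 20.3501; S(3,-1) = 22.9446; S(3,+0) = 25.8700; S(3,+1) = 29.1683; S(3,+2) = 32.8872; S(3,+3) = 37.0802
Terminal payoffs V(N, j) = max(K - S_T, 0):
  V(3,-3) = 9.171113; V(3,-2) = 6.869937; V(3,-1) = 4.275368; V(3,+0) = 1.350000; V(3,+1) = 0.000000; V(3,+2) = 0.000000; V(3,+3) = 0.000000
Backward induction: V(k, j) = exp(-r*dt) * [p_u * V(k+1, j+1) + p_m * V(k+1, j) + p_d * V(k+1, j-1)]
  V(2,-2) = exp(-r*dt) * [p_u*4.275368 + p_m*6.869937 + p_d*9.171113] = 6.801972
  V(2,-1) = exp(-r*dt) * [p_u*1.350000 + p_m*4.275368 + p_d*6.869937] = 4.207403
  V(2,+0) = exp(-r*dt) * [p_u*0.000000 + p_m*1.350000 + p_d*4.275368] = 1.606758
  V(2,+1) = exp(-r*dt) * [p_u*0.000000 + p_m*0.000000 + p_d*1.350000] = 0.223877
  V(2,+2) = exp(-r*dt) * [p_u*0.000000 + p_m*0.000000 + p_d*0.000000] = 0.000000
  V(1,-1) = exp(-r*dt) * [p_u*1.606758 + p_m*4.207403 + p_d*6.801972] = 4.193729
  V(1,+0) = exp(-r*dt) * [p_u*0.223877 + p_m*1.606758 + p_d*4.207403] = 1.803544
  V(1,+1) = exp(-r*dt) * [p_u*0.000000 + p_m*0.223877 + p_d*1.606758] = 0.415335
  V(0,+0) = exp(-r*dt) * [p_u*0.415335 + p_m*1.803544 + p_d*4.193729] = 1.964050


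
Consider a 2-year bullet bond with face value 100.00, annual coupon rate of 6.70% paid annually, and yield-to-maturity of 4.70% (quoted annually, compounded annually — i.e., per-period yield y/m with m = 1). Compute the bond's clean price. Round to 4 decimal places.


Answer: Price = 103.7347

Derivation:
Coupon per period c = face * coupon_rate / m = 6.700000
Periods per year m = 1; per-period yield y/m = 0.047000
Number of cashflows N = 2
Cashflows (t years, CF_t, discount factor 1/(1+y/m)^(m*t), PV):
  t = 1.0000: CF_t = 6.700000, DF = 0.955110, PV = 6.399236
  t = 2.0000: CF_t = 106.700000, DF = 0.912235, PV = 97.335453
Price P = sum_t PV_t = 103.734689


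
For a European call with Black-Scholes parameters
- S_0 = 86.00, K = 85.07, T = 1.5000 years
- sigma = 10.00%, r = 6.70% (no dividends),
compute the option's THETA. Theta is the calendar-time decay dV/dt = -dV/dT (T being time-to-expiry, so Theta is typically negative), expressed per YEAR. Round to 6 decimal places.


d1 = 0.9705927499; d2 = 0.8481182628
phi(d1) = 0.2490843521; exp(-qT) = 1.0000000000; exp(-rT) = 0.9043851124
Theta = -S*exp(-qT)*phi(d1)*sigma/(2*sqrt(T)) - r*K*exp(-rT)*N(d2) + q*S*exp(-qT)*N(d1)
N(d1) = 0.8341244411; N(d2) = 0.8018139441; sqrt(T) = 1.2247448714
Term 1 = -86.0000 * 1.0000000000 * 0.2490843521 * 0.1000 / (2 * 1.2247448714) = -0.8745190440
Term 2 = -0.0670 * 85.0700 * 0.9043851124 * 0.8018139441 = -4.1331221895
Term 3 = 0 (no dividend yield, q = 0)
Theta = -0.8745190440 + (-4.1331221895) + (0.0000000000) = -5.007641

Answer: Theta = -5.007641


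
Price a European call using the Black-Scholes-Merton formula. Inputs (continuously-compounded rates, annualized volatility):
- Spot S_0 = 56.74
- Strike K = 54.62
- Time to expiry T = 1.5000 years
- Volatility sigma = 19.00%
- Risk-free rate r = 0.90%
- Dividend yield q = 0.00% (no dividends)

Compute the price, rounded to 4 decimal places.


Answer: Price = 6.6744

Derivation:
d1 = (ln(S/K) + (r - q + 0.5*sigma^2) * T) / (sigma * sqrt(T)) = 0.33800515
d2 = d1 - sigma * sqrt(T) = 0.10530362
exp(-rT) = 0.98659072; exp(-qT) = 1.00000000
C = S_0 * exp(-qT) * N(d1) - K * exp(-rT) * N(d2)
N(d1) = 0.63232035; N(d2) = 0.54193256
C = 56.7400 * 1.00000000 * 0.63232035 - 54.6200 * 0.98659072 * 0.54193256 = 6.6744


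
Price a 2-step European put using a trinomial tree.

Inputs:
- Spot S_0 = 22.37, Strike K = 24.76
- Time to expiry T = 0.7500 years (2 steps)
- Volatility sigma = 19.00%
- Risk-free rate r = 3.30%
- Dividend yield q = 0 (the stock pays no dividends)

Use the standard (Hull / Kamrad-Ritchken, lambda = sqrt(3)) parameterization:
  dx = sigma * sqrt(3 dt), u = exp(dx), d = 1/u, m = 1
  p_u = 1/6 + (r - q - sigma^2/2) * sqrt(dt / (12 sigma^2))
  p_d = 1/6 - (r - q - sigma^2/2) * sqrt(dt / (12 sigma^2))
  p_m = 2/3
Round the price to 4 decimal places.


dt = T/N = 0.375000; dx = sigma*sqrt(3*dt) = 0.201525
u = exp(dx) = 1.223267; d = 1/u = 0.817483
p_u = 0.180576, p_m = 0.666667, p_d = 0.152757
Discount per step: exp(-r*dt) = 0.987701
Stock lattice S(k, j) with j the centered position index:
  k=0: S(0,+0) = 22.3700
  k=1: S(1,-1) = 18.2871; S(1,+0) = 22.3700; S(1,+1) = 27.3645
  k=2: S(2,-2) = 14.9494; S(2,-1) = 18.2871; S(2,+0) = 22.3700; S(2,+1) = 27.3645; S(2,+2) = 33.4741
Terminal payoffs V(N, j) = max(K - S_T, 0):
  V(2,-2) = 9.810619; V(2,-1) = 6.472910; V(2,+0) = 2.390000; V(2,+1) = 0.000000; V(2,+2) = 0.000000
Backward induction: V(k, j) = exp(-r*dt) * [p_u * V(k+1, j+1) + p_m * V(k+1, j) + p_d * V(k+1, j-1)]
  V(1,-1) = exp(-r*dt) * [p_u*2.390000 + p_m*6.472910 + p_d*9.810619] = 6.168681
  V(1,+0) = exp(-r*dt) * [p_u*0.000000 + p_m*2.390000 + p_d*6.472910] = 2.550360
  V(1,+1) = exp(-r*dt) * [p_u*0.000000 + p_m*0.000000 + p_d*2.390000] = 0.360599
  V(0,+0) = exp(-r*dt) * [p_u*0.360599 + p_m*2.550360 + p_d*6.168681] = 2.674365

Answer: Price = V(0,0) = 2.6744


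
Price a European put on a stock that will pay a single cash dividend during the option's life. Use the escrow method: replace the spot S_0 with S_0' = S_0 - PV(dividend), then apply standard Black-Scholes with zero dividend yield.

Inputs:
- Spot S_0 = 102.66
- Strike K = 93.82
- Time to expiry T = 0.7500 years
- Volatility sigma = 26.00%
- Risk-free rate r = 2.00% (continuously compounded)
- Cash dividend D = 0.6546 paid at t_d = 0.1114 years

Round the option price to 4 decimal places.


Answer: Price = 4.7416

Derivation:
PV(D) = D * exp(-r * t_d) = 0.6546 * 0.99777448 = 0.65314317
S_0' = S_0 - PV(D) = 102.6600 - 0.65314317 = 102.00685683
d1 = (ln(S_0'/K) + (r + sigma^2/2)*T) / (sigma*sqrt(T)) = 0.55075655
d2 = d1 - sigma*sqrt(T) = 0.32558994
exp(-rT) = 0.98511194
N(-d1) = 0.29090029; N(-d2) = 0.37236731
P = K * exp(-rT) * N(-d2) - S_0' * N(-d1) = 93.8200 * 0.98511194 * 0.37236731 - 102.00685683 * 0.29090029 = 4.7416


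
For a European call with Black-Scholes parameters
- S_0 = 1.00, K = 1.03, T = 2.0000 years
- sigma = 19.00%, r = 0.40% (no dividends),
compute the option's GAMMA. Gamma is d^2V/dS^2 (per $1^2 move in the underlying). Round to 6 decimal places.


d1 = 0.0541167344; d2 = -0.2145838424
phi(d1) = 0.3983585325; exp(-qT) = 1.0000000000; exp(-rT) = 0.9920319148
Gamma = exp(-qT) * phi(d1) / (S * sigma * sqrt(T)) = 1.0000000000 * 0.3983585325 / (1.0000 * 0.1900 * 1.4142135624) = 1.482537

Answer: Gamma = 1.482537


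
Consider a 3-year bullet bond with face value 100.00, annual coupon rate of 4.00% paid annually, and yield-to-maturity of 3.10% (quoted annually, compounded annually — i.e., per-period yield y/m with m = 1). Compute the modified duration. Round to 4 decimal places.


Coupon per period c = face * coupon_rate / m = 4.000000
Periods per year m = 1; per-period yield y/m = 0.031000
Number of cashflows N = 3
Cashflows (t years, CF_t, discount factor 1/(1+y/m)^(m*t), PV):
  t = 1.0000: CF_t = 4.000000, DF = 0.969932, PV = 3.879728
  t = 2.0000: CF_t = 4.000000, DF = 0.940768, PV = 3.763073
  t = 3.0000: CF_t = 104.000000, DF = 0.912481, PV = 94.898062
Price P = sum_t PV_t = 102.540864
First compute Macaulay numerator sum_t t * PV_t:
  t * PV_t at t = 1.0000: 3.879728
  t * PV_t at t = 2.0000: 7.526146
  t * PV_t at t = 3.0000: 284.694186
Macaulay duration D = 296.100061 / 102.540864 = 2.887630
Modified duration = D / (1 + y/m) = 2.887630 / (1 + 0.031000) = 2.800805

Answer: Modified duration = 2.8008


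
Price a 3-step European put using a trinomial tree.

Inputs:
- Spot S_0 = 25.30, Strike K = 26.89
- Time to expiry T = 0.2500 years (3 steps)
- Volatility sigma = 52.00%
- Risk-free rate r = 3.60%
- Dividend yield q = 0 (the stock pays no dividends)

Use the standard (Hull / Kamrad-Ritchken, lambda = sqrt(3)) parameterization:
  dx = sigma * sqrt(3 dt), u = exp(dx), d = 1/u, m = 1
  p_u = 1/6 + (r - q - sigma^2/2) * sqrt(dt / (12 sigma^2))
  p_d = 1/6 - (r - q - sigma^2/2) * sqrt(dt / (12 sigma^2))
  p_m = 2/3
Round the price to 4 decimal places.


Answer: Price = V(0,0) = 3.4066

Derivation:
dt = T/N = 0.083333; dx = sigma*sqrt(3*dt) = 0.260000
u = exp(dx) = 1.296930; d = 1/u = 0.771052
p_u = 0.150769, p_m = 0.666667, p_d = 0.182564
Discount per step: exp(-r*dt) = 0.997004
Stock lattice S(k, j) with j the centered position index:
  k=0: S(0,+0) = 25.3000
  k=1: S(1,-1) = 19.5076; S(1,+0) = 25.3000; S(1,+1) = 32.8123
  k=2: S(2,-2) = 15.0414; S(2,-1) = 19.5076; S(2,+0) = 25.3000; S(2,+1) = 32.8123; S(2,+2) = 42.5553
  k=3: S(3,-3) = 11.5977; S(3,-2) = 15.0414; S(3,-1) = 19.5076; S(3,+0) = 25.3000; S(3,+1) = 32.8123; S(3,+2) = 42.5553; S(3,+3) = 55.1912
Terminal payoffs V(N, j) = max(K - S_T, 0):
  V(3,-3) = 15.292328; V(3,-2) = 11.848630; V(3,-1) = 7.382395; V(3,+0) = 1.590000; V(3,+1) = 0.000000; V(3,+2) = 0.000000; V(3,+3) = 0.000000
Backward induction: V(k, j) = exp(-r*dt) * [p_u * V(k+1, j+1) + p_m * V(k+1, j) + p_d * V(k+1, j-1)]
  V(2,-2) = exp(-r*dt) * [p_u*7.382395 + p_m*11.848630 + p_d*15.292328] = 11.768596
  V(2,-1) = exp(-r*dt) * [p_u*1.590000 + p_m*7.382395 + p_d*11.848630] = 7.302514
  V(2,+0) = exp(-r*dt) * [p_u*0.000000 + p_m*1.590000 + p_d*7.382395] = 2.400548
  V(2,+1) = exp(-r*dt) * [p_u*0.000000 + p_m*0.000000 + p_d*1.590000] = 0.289407
  V(2,+2) = exp(-r*dt) * [p_u*0.000000 + p_m*0.000000 + p_d*0.000000] = 0.000000
  V(1,-1) = exp(-r*dt) * [p_u*2.400548 + p_m*7.302514 + p_d*11.768596] = 7.356691
  V(1,+0) = exp(-r*dt) * [p_u*0.289407 + p_m*2.400548 + p_d*7.302514] = 2.968258
  V(1,+1) = exp(-r*dt) * [p_u*0.000000 + p_m*0.289407 + p_d*2.400548] = 0.629301
  V(0,+0) = exp(-r*dt) * [p_u*0.629301 + p_m*2.968258 + p_d*7.356691] = 3.406550


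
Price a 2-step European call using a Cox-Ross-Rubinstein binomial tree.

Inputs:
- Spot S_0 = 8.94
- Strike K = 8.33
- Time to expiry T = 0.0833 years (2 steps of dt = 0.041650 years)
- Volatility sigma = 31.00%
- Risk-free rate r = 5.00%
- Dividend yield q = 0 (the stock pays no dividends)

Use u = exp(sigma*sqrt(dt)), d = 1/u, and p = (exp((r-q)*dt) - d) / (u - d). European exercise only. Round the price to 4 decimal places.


dt = T/N = 0.041650
u = exp(sigma*sqrt(dt)) = 1.065310; d = 1/u = 0.938694
p = (exp((r-q)*dt) - d) / (u - d) = 0.500653
Discount per step: exp(-r*dt) = 0.997920
Stock lattice S(k, i) with i counting down-moves:
  k=0: S(0,0) = 8.9400
  k=1: S(1,0) = 9.5239; S(1,1) = 8.3919
  k=2: S(2,0) = 10.1459; S(2,1) = 8.9400; S(2,2) = 7.8774
Terminal payoffs V(N, i) = max(S_T - K, 0):
  V(2,0) = 1.815875; V(2,1) = 0.610000; V(2,2) = 0.000000
Backward induction: V(k, i) = exp(-r*dt) * [p * V(k+1, i) + (1-p) * V(k+1, i+1)].
  V(1,0) = exp(-r*dt) * [p*1.815875 + (1-p)*0.610000] = 1.211200
  V(1,1) = exp(-r*dt) * [p*0.610000 + (1-p)*0.000000] = 0.304763
  V(0,0) = exp(-r*dt) * [p*1.211200 + (1-p)*0.304763] = 0.756996

Answer: Price = V(0,0) = 0.7570


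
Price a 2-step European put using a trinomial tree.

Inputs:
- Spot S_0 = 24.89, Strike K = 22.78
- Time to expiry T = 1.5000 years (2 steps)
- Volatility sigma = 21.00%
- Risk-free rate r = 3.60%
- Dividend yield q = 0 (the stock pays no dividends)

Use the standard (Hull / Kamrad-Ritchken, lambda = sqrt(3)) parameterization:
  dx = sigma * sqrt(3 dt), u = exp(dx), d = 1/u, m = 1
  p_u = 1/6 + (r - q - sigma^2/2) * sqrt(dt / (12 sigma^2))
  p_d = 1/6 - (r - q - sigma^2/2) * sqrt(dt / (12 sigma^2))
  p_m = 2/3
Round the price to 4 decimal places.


Answer: Price = V(0,0) = 1.0781

Derivation:
dt = T/N = 0.750000; dx = sigma*sqrt(3*dt) = 0.315000
u = exp(dx) = 1.370259; d = 1/u = 0.729789
p_u = 0.183274, p_m = 0.666667, p_d = 0.150060
Discount per step: exp(-r*dt) = 0.973361
Stock lattice S(k, j) with j the centered position index:
  k=0: S(0,+0) = 24.8900
  k=1: S(1,-1) = 18.1644; S(1,+0) = 24.8900; S(1,+1) = 34.1058
  k=2: S(2,-2) = 13.2562; S(2,-1) = 18.1644; S(2,+0) = 24.8900; S(2,+1) = 34.1058; S(2,+2) = 46.7337
Terminal payoffs V(N, j) = max(K - S_T, 0):
  V(2,-2) = 9.523790; V(2,-1) = 4.615555; V(2,+0) = 0.000000; V(2,+1) = 0.000000; V(2,+2) = 0.000000
Backward induction: V(k, j) = exp(-r*dt) * [p_u * V(k+1, j+1) + p_m * V(k+1, j) + p_d * V(k+1, j-1)]
  V(1,-1) = exp(-r*dt) * [p_u*0.000000 + p_m*4.615555 + p_d*9.523790] = 4.386133
  V(1,+0) = exp(-r*dt) * [p_u*0.000000 + p_m*0.000000 + p_d*4.615555] = 0.674158
  V(1,+1) = exp(-r*dt) * [p_u*0.000000 + p_m*0.000000 + p_d*0.000000] = 0.000000
  V(0,+0) = exp(-r*dt) * [p_u*0.000000 + p_m*0.674158 + p_d*4.386133] = 1.078114


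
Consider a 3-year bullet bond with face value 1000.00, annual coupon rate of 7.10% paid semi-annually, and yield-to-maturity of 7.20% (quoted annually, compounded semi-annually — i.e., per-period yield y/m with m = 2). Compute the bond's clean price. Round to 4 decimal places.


Answer: Price = 997.3445

Derivation:
Coupon per period c = face * coupon_rate / m = 35.500000
Periods per year m = 2; per-period yield y/m = 0.036000
Number of cashflows N = 6
Cashflows (t years, CF_t, discount factor 1/(1+y/m)^(m*t), PV):
  t = 0.5000: CF_t = 35.500000, DF = 0.965251, PV = 34.266409
  t = 1.0000: CF_t = 35.500000, DF = 0.931709, PV = 33.075685
  t = 1.5000: CF_t = 35.500000, DF = 0.899333, PV = 31.926337
  t = 2.0000: CF_t = 35.500000, DF = 0.868082, PV = 30.816927
  t = 2.5000: CF_t = 35.500000, DF = 0.837917, PV = 29.746069
  t = 3.0000: CF_t = 1035.500000, DF = 0.808801, PV = 837.513027
Price P = sum_t PV_t = 997.344453


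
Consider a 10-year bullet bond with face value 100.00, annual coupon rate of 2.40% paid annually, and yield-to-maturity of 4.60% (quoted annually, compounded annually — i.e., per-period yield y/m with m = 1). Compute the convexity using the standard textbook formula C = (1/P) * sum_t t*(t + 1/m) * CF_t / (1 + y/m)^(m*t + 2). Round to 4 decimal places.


Answer: Convexity = 85.8340

Derivation:
Coupon per period c = face * coupon_rate / m = 2.400000
Periods per year m = 1; per-period yield y/m = 0.046000
Number of cashflows N = 10
Cashflows (t years, CF_t, discount factor 1/(1+y/m)^(m*t), PV):
  t = 1.0000: CF_t = 2.400000, DF = 0.956023, PV = 2.294455
  t = 2.0000: CF_t = 2.400000, DF = 0.913980, PV = 2.193552
  t = 3.0000: CF_t = 2.400000, DF = 0.873786, PV = 2.097086
  t = 4.0000: CF_t = 2.400000, DF = 0.835359, PV = 2.004862
  t = 5.0000: CF_t = 2.400000, DF = 0.798623, PV = 1.916694
  t = 6.0000: CF_t = 2.400000, DF = 0.763501, PV = 1.832404
  t = 7.0000: CF_t = 2.400000, DF = 0.729925, PV = 1.751820
  t = 8.0000: CF_t = 2.400000, DF = 0.697825, PV = 1.674780
  t = 9.0000: CF_t = 2.400000, DF = 0.667137, PV = 1.601128
  t = 10.0000: CF_t = 102.400000, DF = 0.637798, PV = 65.310515
Price P = sum_t PV_t = 82.677296
Convexity numerator sum_t t*(t + 1/m) * CF_t / (1+y/m)^(m*t + 2):
  t = 1.0000: term = 4.194171
  t = 2.0000: term = 12.029173
  t = 3.0000: term = 23.000330
  t = 4.0000: term = 36.648072
  t = 5.0000: term = 52.554596
  t = 6.0000: term = 70.340760
  t = 7.0000: term = 89.663174
  t = 8.0000: term = 110.211495
  t = 9.0000: term = 131.705897
  t = 10.0000: term = 6566.174609
Convexity = (1/P) * sum = 7096.522277 / 82.677296 = 85.833991


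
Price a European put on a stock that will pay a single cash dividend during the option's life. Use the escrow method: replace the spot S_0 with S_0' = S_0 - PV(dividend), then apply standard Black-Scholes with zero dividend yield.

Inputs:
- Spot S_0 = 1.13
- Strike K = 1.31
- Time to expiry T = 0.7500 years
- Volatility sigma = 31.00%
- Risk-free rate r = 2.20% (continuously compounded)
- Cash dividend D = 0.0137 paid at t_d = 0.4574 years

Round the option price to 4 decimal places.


PV(D) = D * exp(-r * t_d) = 0.0137 * 0.98998766 = 0.01356283
S_0' = S_0 - PV(D) = 1.1300 - 0.01356283 = 1.11643717
d1 = (ln(S_0'/K) + (r + sigma^2/2)*T) / (sigma*sqrt(T)) = -0.39985090
d2 = d1 - sigma*sqrt(T) = -0.66831877
exp(-rT) = 0.98363538
N(-d1) = 0.65536683; N(-d2) = 0.74803493
P = K * exp(-rT) * N(-d2) - S_0' * N(-d1) = 1.3100 * 0.98363538 * 0.74803493 - 1.11643717 * 0.65536683 = 0.2322

Answer: Price = 0.2322


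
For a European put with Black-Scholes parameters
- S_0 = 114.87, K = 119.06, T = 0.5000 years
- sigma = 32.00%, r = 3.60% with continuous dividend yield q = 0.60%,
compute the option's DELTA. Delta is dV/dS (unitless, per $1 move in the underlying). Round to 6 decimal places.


Answer: Delta = -0.490112

Derivation:
d1 = 0.0210960289; d2 = -0.2051781411
phi(d1) = 0.3988535172; exp(-qT) = 0.9970044955; exp(-rT) = 0.9821610324
N(-d1) = 0.4915845263
Delta = -exp(-qT) * N(-d1) = -0.9970044955 * 0.4915845263 = -0.490112


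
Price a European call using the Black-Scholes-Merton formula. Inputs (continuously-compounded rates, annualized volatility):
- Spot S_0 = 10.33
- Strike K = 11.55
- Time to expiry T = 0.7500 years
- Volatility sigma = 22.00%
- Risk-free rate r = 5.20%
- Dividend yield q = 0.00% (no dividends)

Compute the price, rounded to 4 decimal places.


Answer: Price = 0.4826

Derivation:
d1 = (ln(S/K) + (r - q + 0.5*sigma^2) * T) / (sigma * sqrt(T)) = -0.28596240
d2 = d1 - sigma * sqrt(T) = -0.47648798
exp(-rT) = 0.96175071; exp(-qT) = 1.00000000
C = S_0 * exp(-qT) * N(d1) - K * exp(-rT) * N(d2)
N(d1) = 0.38745346; N(d2) = 0.31686338
C = 10.3300 * 1.00000000 * 0.38745346 - 11.5500 * 0.96175071 * 0.31686338 = 0.4826


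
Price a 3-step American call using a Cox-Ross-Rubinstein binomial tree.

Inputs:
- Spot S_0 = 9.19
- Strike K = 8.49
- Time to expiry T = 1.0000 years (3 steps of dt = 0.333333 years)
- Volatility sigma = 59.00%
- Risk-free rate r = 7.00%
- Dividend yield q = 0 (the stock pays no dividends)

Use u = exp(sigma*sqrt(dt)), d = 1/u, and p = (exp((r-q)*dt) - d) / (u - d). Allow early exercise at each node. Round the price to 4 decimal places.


Answer: Price = V(0,0) = 2.8235

Derivation:
dt = T/N = 0.333333
u = exp(sigma*sqrt(dt)) = 1.405842; d = 1/u = 0.711317
p = (exp((r-q)*dt) - d) / (u - d) = 0.449646
Discount per step: exp(-r*dt) = 0.976937
Stock lattice S(k, i) with i counting down-moves:
  k=0: S(0,0) = 9.1900
  k=1: S(1,0) = 12.9197; S(1,1) = 6.5370
  k=2: S(2,0) = 18.1630; S(2,1) = 9.1900; S(2,2) = 4.6499
  k=3: S(3,0) = 25.5344; S(3,1) = 12.9197; S(3,2) = 6.5370; S(3,3) = 3.3075
Terminal payoffs V(N, i) = max(S_T - K, 0):
  V(3,0) = 17.044383; V(3,1) = 4.429691; V(3,2) = 0.000000; V(3,3) = 0.000000
Backward induction: V(k, i) = exp(-r*dt) * [p * V(k+1, i) + (1-p) * V(k+1, i+1)]; then take max(V_cont, immediate exercise) for American.
  V(2,0) = exp(-r*dt) * [p*17.044383 + (1-p)*4.429691] = 9.868856; exercise = 9.673049; V(2,0) = max -> 9.868856
  V(2,1) = exp(-r*dt) * [p*4.429691 + (1-p)*0.000000] = 1.945856; exercise = 0.700000; V(2,1) = max -> 1.945856
  V(2,2) = exp(-r*dt) * [p*0.000000 + (1-p)*0.000000] = 0.000000; exercise = 0.000000; V(2,2) = max -> 0.000000
  V(1,0) = exp(-r*dt) * [p*9.868856 + (1-p)*1.945856] = 5.381359; exercise = 4.429691; V(1,0) = max -> 5.381359
  V(1,1) = exp(-r*dt) * [p*1.945856 + (1-p)*0.000000] = 0.854767; exercise = 0.000000; V(1,1) = max -> 0.854767
  V(0,0) = exp(-r*dt) * [p*5.381359 + (1-p)*0.854767] = 2.823475; exercise = 0.700000; V(0,0) = max -> 2.823475


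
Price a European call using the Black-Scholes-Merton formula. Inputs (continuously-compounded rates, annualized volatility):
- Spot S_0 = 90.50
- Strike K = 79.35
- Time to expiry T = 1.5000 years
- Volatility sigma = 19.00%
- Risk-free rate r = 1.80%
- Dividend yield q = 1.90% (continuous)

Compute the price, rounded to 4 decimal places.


Answer: Price = 14.1672

Derivation:
d1 = (ln(S/K) + (r - q + 0.5*sigma^2) * T) / (sigma * sqrt(T)) = 0.67492640
d2 = d1 - sigma * sqrt(T) = 0.44222488
exp(-rT) = 0.97336124; exp(-qT) = 0.97190229
C = S_0 * exp(-qT) * N(d1) - K * exp(-rT) * N(d2)
N(d1) = 0.75013874; N(d2) = 0.67083676
C = 90.5000 * 0.97190229 * 0.75013874 - 79.3500 * 0.97336124 * 0.67083676 = 14.1672


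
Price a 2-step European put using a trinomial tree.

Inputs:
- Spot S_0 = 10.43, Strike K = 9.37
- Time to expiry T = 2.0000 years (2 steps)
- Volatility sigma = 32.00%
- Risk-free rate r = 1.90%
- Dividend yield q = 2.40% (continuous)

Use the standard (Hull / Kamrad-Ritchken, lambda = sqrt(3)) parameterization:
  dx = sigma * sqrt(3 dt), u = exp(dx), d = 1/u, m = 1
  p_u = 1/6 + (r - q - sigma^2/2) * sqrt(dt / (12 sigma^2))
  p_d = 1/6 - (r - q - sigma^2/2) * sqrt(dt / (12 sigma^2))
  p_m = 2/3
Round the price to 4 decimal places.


Answer: Price = V(0,0) = 1.2121

Derivation:
dt = T/N = 1.000000; dx = sigma*sqrt(3*dt) = 0.554256
u = exp(dx) = 1.740646; d = 1/u = 0.574499
p_u = 0.115968, p_m = 0.666667, p_d = 0.217365
Discount per step: exp(-r*dt) = 0.981179
Stock lattice S(k, j) with j the centered position index:
  k=0: S(0,+0) = 10.4300
  k=1: S(1,-1) = 5.9920; S(1,+0) = 10.4300; S(1,+1) = 18.1549
  k=2: S(2,-2) = 3.4424; S(2,-1) = 5.9920; S(2,+0) = 10.4300; S(2,+1) = 18.1549; S(2,+2) = 31.6013
Terminal payoffs V(N, j) = max(K - S_T, 0):
  V(2,-2) = 5.927583; V(2,-1) = 3.377971; V(2,+0) = 0.000000; V(2,+1) = 0.000000; V(2,+2) = 0.000000
Backward induction: V(k, j) = exp(-r*dt) * [p_u * V(k+1, j+1) + p_m * V(k+1, j) + p_d * V(k+1, j-1)]
  V(1,-1) = exp(-r*dt) * [p_u*0.000000 + p_m*3.377971 + p_d*5.927583] = 3.473798
  V(1,+0) = exp(-r*dt) * [p_u*0.000000 + p_m*0.000000 + p_d*3.377971] = 0.720434
  V(1,+1) = exp(-r*dt) * [p_u*0.000000 + p_m*0.000000 + p_d*0.000000] = 0.000000
  V(0,+0) = exp(-r*dt) * [p_u*0.000000 + p_m*0.720434 + p_d*3.473798] = 1.212122


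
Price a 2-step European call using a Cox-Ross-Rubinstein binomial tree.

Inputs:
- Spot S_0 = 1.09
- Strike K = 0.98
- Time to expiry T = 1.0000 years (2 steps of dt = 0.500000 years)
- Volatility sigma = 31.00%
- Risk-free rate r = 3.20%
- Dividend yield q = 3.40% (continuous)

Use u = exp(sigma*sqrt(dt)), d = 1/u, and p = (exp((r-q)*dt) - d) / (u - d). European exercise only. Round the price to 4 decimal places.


Answer: Price = V(0,0) = 0.1876

Derivation:
dt = T/N = 0.500000
u = exp(sigma*sqrt(dt)) = 1.245084; d = 1/u = 0.803159
p = (exp((r-q)*dt) - d) / (u - d) = 0.443156
Discount per step: exp(-r*dt) = 0.984127
Stock lattice S(k, i) with i counting down-moves:
  k=0: S(0,0) = 1.0900
  k=1: S(1,0) = 1.3571; S(1,1) = 0.8754
  k=2: S(2,0) = 1.6898; S(2,1) = 1.0900; S(2,2) = 0.7031
Terminal payoffs V(N, i) = max(S_T - K, 0):
  V(2,0) = 0.709756; V(2,1) = 0.110000; V(2,2) = 0.000000
Backward induction: V(k, i) = exp(-r*dt) * [p * V(k+1, i) + (1-p) * V(k+1, i+1)].
  V(1,0) = exp(-r*dt) * [p*0.709756 + (1-p)*0.110000] = 0.369821
  V(1,1) = exp(-r*dt) * [p*0.110000 + (1-p)*0.000000] = 0.047973
  V(0,0) = exp(-r*dt) * [p*0.369821 + (1-p)*0.047973] = 0.187576


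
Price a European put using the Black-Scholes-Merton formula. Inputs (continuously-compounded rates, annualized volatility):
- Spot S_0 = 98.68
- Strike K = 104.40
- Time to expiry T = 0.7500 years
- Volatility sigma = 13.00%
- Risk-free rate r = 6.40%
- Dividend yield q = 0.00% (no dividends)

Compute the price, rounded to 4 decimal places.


Answer: Price = 4.8742

Derivation:
d1 = (ln(S/K) + (r - q + 0.5*sigma^2) * T) / (sigma * sqrt(T)) = -0.01785241
d2 = d1 - sigma * sqrt(T) = -0.13043572
exp(-rT) = 0.95313379; exp(-qT) = 1.00000000
P = K * exp(-rT) * N(-d2) - S_0 * exp(-qT) * N(-d1)
N(-d1) = 0.50712170; N(-d2) = 0.55188915
P = 104.4000 * 0.95313379 * 0.55188915 - 98.6800 * 1.00000000 * 0.50712170 = 4.8742


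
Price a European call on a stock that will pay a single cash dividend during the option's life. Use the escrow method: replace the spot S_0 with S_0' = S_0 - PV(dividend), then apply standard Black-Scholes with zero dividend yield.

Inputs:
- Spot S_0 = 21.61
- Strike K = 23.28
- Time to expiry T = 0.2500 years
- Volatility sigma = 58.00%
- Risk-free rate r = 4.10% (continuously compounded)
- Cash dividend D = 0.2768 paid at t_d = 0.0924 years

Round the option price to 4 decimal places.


Answer: Price = 1.7929

Derivation:
PV(D) = D * exp(-r * t_d) = 0.2768 * 0.99621877 = 0.27575335
S_0' = S_0 - PV(D) = 21.6100 - 0.27575335 = 21.33424665
d1 = (ln(S_0'/K) + (r + sigma^2/2)*T) / (sigma*sqrt(T)) = -0.12062420
d2 = d1 - sigma*sqrt(T) = -0.41062420
exp(-rT) = 0.98980235
N(d1) = 0.45199435; N(d2) = 0.34067406
C = S_0' * N(d1) - K * exp(-rT) * N(d2) = 21.33424665 * 0.45199435 - 23.2800 * 0.98980235 * 0.34067406 = 1.7929


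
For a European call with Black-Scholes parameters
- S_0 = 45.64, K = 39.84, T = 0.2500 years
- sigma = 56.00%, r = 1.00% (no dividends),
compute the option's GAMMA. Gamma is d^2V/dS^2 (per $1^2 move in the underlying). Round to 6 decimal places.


Answer: Gamma = 0.025529

Derivation:
d1 = 0.6343324724; d2 = 0.3543324724
phi(d1) = 0.3262382371; exp(-qT) = 1.0000000000; exp(-rT) = 0.9975031224
Gamma = exp(-qT) * phi(d1) / (S * sigma * sqrt(T)) = 1.0000000000 * 0.3262382371 / (45.6400 * 0.5600 * 0.5000000000) = 0.025529


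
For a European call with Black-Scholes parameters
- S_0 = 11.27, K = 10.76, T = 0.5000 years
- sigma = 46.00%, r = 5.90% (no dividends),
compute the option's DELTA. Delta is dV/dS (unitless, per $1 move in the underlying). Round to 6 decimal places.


Answer: Delta = 0.653837

Derivation:
d1 = 0.3956993322; d2 = 0.0704302129
phi(d1) = 0.3689007970; exp(-qT) = 1.0000000000; exp(-rT) = 0.9709308776
N(d1) = 0.6538365759
Delta = exp(-qT) * N(d1) = 1.0000000000 * 0.6538365759 = 0.653837


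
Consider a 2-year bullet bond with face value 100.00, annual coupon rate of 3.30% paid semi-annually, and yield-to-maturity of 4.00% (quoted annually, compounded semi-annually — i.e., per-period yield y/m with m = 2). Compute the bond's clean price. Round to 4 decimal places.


Coupon per period c = face * coupon_rate / m = 1.650000
Periods per year m = 2; per-period yield y/m = 0.020000
Number of cashflows N = 4
Cashflows (t years, CF_t, discount factor 1/(1+y/m)^(m*t), PV):
  t = 0.5000: CF_t = 1.650000, DF = 0.980392, PV = 1.617647
  t = 1.0000: CF_t = 1.650000, DF = 0.961169, PV = 1.585928
  t = 1.5000: CF_t = 1.650000, DF = 0.942322, PV = 1.554832
  t = 2.0000: CF_t = 101.650000, DF = 0.923845, PV = 93.908888
Price P = sum_t PV_t = 98.667295

Answer: Price = 98.6673


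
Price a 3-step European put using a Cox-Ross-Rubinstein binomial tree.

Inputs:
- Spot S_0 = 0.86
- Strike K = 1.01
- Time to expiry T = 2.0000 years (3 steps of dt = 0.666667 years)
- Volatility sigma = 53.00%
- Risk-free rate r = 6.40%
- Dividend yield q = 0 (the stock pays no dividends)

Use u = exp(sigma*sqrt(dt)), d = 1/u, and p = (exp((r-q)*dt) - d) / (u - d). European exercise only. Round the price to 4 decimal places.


dt = T/N = 0.666667
u = exp(sigma*sqrt(dt)) = 1.541480; d = 1/u = 0.648727
p = (exp((r-q)*dt) - d) / (u - d) = 0.442298
Discount per step: exp(-r*dt) = 0.958231
Stock lattice S(k, i) with i counting down-moves:
  k=0: S(0,0) = 0.8600
  k=1: S(1,0) = 1.3257; S(1,1) = 0.5579
  k=2: S(2,0) = 2.0435; S(2,1) = 0.8600; S(2,2) = 0.3619
  k=3: S(3,0) = 3.1500; S(3,1) = 1.3257; S(3,2) = 0.5579; S(3,3) = 0.2348
Terminal payoffs V(N, i) = max(K - S_T, 0):
  V(3,0) = 0.000000; V(3,1) = 0.000000; V(3,2) = 0.452095; V(3,3) = 0.775207
Backward induction: V(k, i) = exp(-r*dt) * [p * V(k+1, i) + (1-p) * V(k+1, i+1)].
  V(2,0) = exp(-r*dt) * [p*0.000000 + (1-p)*0.000000] = 0.000000
  V(2,1) = exp(-r*dt) * [p*0.000000 + (1-p)*0.452095] = 0.241603
  V(2,2) = exp(-r*dt) * [p*0.452095 + (1-p)*0.775207] = 0.605885
  V(1,0) = exp(-r*dt) * [p*0.000000 + (1-p)*0.241603] = 0.129114
  V(1,1) = exp(-r*dt) * [p*0.241603 + (1-p)*0.605885] = 0.426186
  V(0,0) = exp(-r*dt) * [p*0.129114 + (1-p)*0.426186] = 0.282479

Answer: Price = V(0,0) = 0.2825


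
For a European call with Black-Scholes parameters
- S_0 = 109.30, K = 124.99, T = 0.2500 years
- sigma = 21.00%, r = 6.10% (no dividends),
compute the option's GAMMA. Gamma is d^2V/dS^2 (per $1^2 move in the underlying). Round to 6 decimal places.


d1 = -1.0797603707; d2 = -1.1847603707
phi(d1) = 0.2227111225; exp(-qT) = 1.0000000000; exp(-rT) = 0.9848656924
Gamma = exp(-qT) * phi(d1) / (S * sigma * sqrt(T)) = 1.0000000000 * 0.2227111225 / (109.3000 * 0.2100 * 0.5000000000) = 0.019406

Answer: Gamma = 0.019406


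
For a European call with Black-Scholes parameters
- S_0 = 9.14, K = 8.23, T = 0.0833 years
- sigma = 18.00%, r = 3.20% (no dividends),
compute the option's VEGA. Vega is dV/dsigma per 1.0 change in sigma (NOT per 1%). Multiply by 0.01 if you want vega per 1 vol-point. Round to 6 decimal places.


d1 = 2.0959973138; d2 = 2.0440461829
phi(d1) = 0.0443545092; exp(-qT) = 1.0000000000; exp(-rT) = 0.9973379496
Vega = S * exp(-qT) * phi(d1) * sqrt(T) = 9.1400 * 1.0000000000 * 0.0443545092 * 0.2886173938 = 0.117006

Answer: Vega = 0.117006


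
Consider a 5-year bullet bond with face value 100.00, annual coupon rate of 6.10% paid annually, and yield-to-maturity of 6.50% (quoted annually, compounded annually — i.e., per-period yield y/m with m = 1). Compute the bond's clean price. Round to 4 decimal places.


Answer: Price = 98.3377

Derivation:
Coupon per period c = face * coupon_rate / m = 6.100000
Periods per year m = 1; per-period yield y/m = 0.065000
Number of cashflows N = 5
Cashflows (t years, CF_t, discount factor 1/(1+y/m)^(m*t), PV):
  t = 1.0000: CF_t = 6.100000, DF = 0.938967, PV = 5.727700
  t = 2.0000: CF_t = 6.100000, DF = 0.881659, PV = 5.378122
  t = 3.0000: CF_t = 6.100000, DF = 0.827849, PV = 5.049879
  t = 4.0000: CF_t = 6.100000, DF = 0.777323, PV = 4.741671
  t = 5.0000: CF_t = 106.100000, DF = 0.729881, PV = 77.440357
Price P = sum_t PV_t = 98.337728
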